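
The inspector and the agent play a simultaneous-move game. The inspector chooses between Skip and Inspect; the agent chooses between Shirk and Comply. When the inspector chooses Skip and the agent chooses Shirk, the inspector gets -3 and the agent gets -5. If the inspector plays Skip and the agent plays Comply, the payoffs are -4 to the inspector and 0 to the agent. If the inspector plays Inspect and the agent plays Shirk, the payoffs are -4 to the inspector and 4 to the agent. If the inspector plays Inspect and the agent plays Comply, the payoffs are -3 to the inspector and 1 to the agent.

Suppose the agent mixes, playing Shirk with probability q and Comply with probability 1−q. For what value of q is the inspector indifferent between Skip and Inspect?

q = 1/2

In a mixed equilibrium the inspector is indifferent between Skip and Inspect; this condition fixes q.
  the inspector's payoff from Skip: q·(-3) + (1−q)·(-4) = q - 4
  the inspector's payoff from Inspect: q·(-4) + (1−q)·(-3) = -q - 3
  q - 4 = -q - 3  ⇒  2q = 1  ⇒  q = 1/2.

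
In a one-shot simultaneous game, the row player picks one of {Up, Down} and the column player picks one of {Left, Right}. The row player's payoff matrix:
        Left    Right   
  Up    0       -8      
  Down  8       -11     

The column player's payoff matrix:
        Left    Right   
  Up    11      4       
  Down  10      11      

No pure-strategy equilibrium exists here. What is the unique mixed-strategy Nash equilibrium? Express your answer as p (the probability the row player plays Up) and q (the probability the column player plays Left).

p = 1/8, q = 3/11

The row player's mix must leave the column player indifferent between Left and Right.
  the column player's expected payoff from Left: p·11 + (1−p)·10 = p + 10
  the column player's expected payoff from Right: p·4 + (1−p)·11 = -7p + 11
  p + 10 = -7p + 11  ⇒  8p = 1  ⇒  p = 1/8.
The row player's indifference between Up and Down determines the column player's mixing probability q:
  the row player's expected payoff from Up: q·0 + (1−q)·(-8) = 8q - 8
  the row player's expected payoff from Down: q·8 + (1−q)·(-11) = 19q - 11
  8q - 8 = 19q - 11  ⇒  -11q = -3  ⇒  q = 3/11.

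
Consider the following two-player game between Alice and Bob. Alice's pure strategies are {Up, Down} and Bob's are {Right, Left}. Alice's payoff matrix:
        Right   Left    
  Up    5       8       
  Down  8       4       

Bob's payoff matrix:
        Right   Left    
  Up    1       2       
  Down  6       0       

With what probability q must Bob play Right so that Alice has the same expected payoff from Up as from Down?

q = 4/7

In a mixed equilibrium Alice is indifferent between Up and Down; this condition fixes q.
  Alice's payoff from Up: q·5 + (1−q)·8 = -3q + 8
  Alice's payoff from Down: q·8 + (1−q)·4 = 4q + 4
  -3q + 8 = 4q + 4  ⇒  -7q = -4  ⇒  q = 4/7.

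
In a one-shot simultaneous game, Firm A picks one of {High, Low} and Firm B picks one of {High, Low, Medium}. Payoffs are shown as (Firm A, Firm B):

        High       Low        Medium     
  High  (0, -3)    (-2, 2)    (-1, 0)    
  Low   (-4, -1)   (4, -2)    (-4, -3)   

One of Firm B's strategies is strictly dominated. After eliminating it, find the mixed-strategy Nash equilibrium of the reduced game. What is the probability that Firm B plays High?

q = 3/5

Firm B's strategy Medium is strictly dominated by Low: 2 > 0 and -2 > -3. Eliminate Medium.
For Firm A to be willing to mix, Firm A must be indifferent between High and Low, which pins down Firm B's mix.
  Firm A's payoff from High: q·0 + (1−q)·(-2) = 2q - 2
  Firm A's payoff from Low: q·(-4) + (1−q)·4 = -8q + 4
  2q - 2 = -8q + 4  ⇒  10q = 6  ⇒  q = 3/5.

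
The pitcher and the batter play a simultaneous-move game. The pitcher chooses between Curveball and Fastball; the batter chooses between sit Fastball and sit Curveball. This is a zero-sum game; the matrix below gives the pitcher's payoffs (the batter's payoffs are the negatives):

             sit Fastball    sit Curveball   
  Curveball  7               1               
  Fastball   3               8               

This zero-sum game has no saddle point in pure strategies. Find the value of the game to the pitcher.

v = 53/11

In a mixed equilibrium the pitcher is indifferent between Curveball and Fastball; this condition fixes q.
  the pitcher's payoff from Curveball: q·7 + (1−q)·1 = 6q + 1
  the pitcher's payoff from Fastball: q·3 + (1−q)·8 = -5q + 8
  6q + 1 = -5q + 8  ⇒  11q = 7  ⇒  q = 7/11.
The value is the pitcher's expected payoff against this mix (using Curveball): (7/11)·7 + (4/11)·1 = 53/11.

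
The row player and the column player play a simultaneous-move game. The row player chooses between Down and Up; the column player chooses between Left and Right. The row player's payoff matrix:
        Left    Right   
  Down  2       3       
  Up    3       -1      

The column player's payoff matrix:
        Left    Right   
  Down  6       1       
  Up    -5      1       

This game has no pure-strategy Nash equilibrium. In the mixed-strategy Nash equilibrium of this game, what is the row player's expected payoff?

The column player's mix must leave the row player indifferent between Down and Up.
  the row player's payoff from Down: q·2 + (1−q)·3 = -q + 3
  the row player's payoff from Up: q·3 + (1−q)·(-1) = 4q - 1
  -q + 3 = 4q - 1  ⇒  -5q = -4  ⇒  q = 4/5.
At equilibrium the row player is indifferent across rows, so the row player's payoff equals the payoff from Down: (4/5)·2 + (1/5)·3 = 11/5.

11/5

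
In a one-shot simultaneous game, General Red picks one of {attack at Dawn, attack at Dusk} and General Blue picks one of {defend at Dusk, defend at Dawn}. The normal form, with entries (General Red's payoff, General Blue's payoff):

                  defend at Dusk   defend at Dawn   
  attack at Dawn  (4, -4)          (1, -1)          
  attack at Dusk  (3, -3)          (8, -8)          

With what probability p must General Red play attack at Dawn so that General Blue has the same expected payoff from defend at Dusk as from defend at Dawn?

For General Blue to be willing to mix, General Blue must be indifferent between defend at Dusk and defend at Dawn, which pins down General Red's mix.
  General Blue's payoff from defend at Dusk: p·(-4) + (1−p)·(-3) = -p - 3
  General Blue's payoff from defend at Dawn: p·(-1) + (1−p)·(-8) = 7p - 8
  -p - 3 = 7p - 8  ⇒  -8p = -5  ⇒  p = 5/8.

p = 5/8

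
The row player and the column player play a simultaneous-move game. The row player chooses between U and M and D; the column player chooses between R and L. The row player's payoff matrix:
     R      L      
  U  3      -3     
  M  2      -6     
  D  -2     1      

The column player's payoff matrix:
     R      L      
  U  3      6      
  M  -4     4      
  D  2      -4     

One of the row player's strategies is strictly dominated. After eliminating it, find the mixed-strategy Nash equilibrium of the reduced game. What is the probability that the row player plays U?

p = 2/3

The row player's strategy M is strictly dominated by U: 3 > 2 and -3 > -6. Eliminate M.
Set the column player's expected payoff from R equal to that from L:
  the column player's payoff from R: p·3 + (1−p)·2 = p + 2
  the column player's payoff from L: p·6 + (1−p)·(-4) = 10p - 4
  p + 2 = 10p - 4  ⇒  -9p = -6  ⇒  p = 2/3.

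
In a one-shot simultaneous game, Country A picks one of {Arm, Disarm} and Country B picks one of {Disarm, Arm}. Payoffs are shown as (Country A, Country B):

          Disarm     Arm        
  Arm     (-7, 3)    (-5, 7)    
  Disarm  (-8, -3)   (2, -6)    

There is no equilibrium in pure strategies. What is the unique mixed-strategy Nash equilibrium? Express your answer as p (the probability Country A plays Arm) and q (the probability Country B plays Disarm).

Set Country B's expected payoff from Disarm equal to that from Arm:
  Country B's payoff from Disarm: p·3 + (1−p)·(-3) = 6p - 3
  Country B's payoff from Arm: p·7 + (1−p)·(-6) = 13p - 6
  6p - 3 = 13p - 6  ⇒  -7p = -3  ⇒  p = 3/7.
Country B's mix must leave Country A indifferent between Arm and Disarm.
  Country A's expected payoff from Arm: q·(-7) + (1−q)·(-5) = -2q - 5
  Country A's expected payoff from Disarm: q·(-8) + (1−q)·2 = -10q + 2
  -2q - 5 = -10q + 2  ⇒  8q = 7  ⇒  q = 7/8.

p = 3/7, q = 7/8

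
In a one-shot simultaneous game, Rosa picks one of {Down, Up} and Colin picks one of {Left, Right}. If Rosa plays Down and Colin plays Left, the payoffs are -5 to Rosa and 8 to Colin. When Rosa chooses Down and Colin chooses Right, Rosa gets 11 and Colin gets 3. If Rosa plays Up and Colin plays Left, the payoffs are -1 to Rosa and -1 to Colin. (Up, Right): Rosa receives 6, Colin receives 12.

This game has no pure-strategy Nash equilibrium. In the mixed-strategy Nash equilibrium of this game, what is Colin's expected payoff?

For Colin to be willing to mix, Colin must be indifferent between Left and Right, which pins down Rosa's mix.
  Colin's payoff to Left: p·8 + (1−p)·(-1) = 9p - 1
  Colin's payoff to Right: p·3 + (1−p)·12 = -9p + 12
  9p - 1 = -9p + 12  ⇒  18p = 13  ⇒  p = 13/18.
At equilibrium Colin is indifferent across columns, so Colin's payoff equals the payoff from Left: (13/18)·8 + (5/18)·(-1) = 11/2.

11/2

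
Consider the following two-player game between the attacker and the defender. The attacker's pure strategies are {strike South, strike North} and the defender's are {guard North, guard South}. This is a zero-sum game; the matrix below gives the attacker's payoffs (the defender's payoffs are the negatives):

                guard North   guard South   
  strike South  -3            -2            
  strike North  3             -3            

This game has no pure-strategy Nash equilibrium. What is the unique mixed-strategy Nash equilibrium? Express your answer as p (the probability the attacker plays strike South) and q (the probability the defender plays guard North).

The attacker's mix must leave the defender indifferent between guard North and guard South.
  the defender's expected payoff from guard North: p·3 + (1−p)·(-3) = 6p - 3
  the defender's expected payoff from guard South: p·2 + (1−p)·3 = -p + 3
  6p - 3 = -p + 3  ⇒  7p = 6  ⇒  p = 6/7.
Set the attacker's expected payoff from strike South equal to that from strike North:
  the attacker's payoff to strike South: q·(-3) + (1−q)·(-2) = -q - 2
  the attacker's payoff to strike North: q·3 + (1−q)·(-3) = 6q - 3
  -q - 2 = 6q - 3  ⇒  -7q = -1  ⇒  q = 1/7.

p = 6/7, q = 1/7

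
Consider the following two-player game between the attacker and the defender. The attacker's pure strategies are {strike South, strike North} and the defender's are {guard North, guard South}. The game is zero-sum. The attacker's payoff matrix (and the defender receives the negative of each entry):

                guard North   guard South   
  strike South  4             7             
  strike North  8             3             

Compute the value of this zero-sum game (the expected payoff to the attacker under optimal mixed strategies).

v = 11/2

Set the attacker's expected payoff from strike South equal to that from strike North:
  the attacker's payoff to strike South: q·4 + (1−q)·7 = -3q + 7
  the attacker's payoff to strike North: q·8 + (1−q)·3 = 5q + 3
  -3q + 7 = 5q + 3  ⇒  -8q = -4  ⇒  q = 1/2.
The value is the attacker's expected payoff against this mix (using strike South): (1/2)·4 + (1/2)·7 = 11/2.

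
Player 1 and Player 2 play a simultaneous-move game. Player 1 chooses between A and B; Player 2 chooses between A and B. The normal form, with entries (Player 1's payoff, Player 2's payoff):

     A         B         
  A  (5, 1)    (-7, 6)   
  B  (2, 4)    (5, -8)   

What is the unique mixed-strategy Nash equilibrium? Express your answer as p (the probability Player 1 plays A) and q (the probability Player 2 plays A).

Player 1's mix must leave Player 2 indifferent between A and B.
  Player 2's payoff from A: p·1 + (1−p)·4 = -3p + 4
  Player 2's payoff from B: p·6 + (1−p)·(-8) = 14p - 8
  -3p + 4 = 14p - 8  ⇒  -17p = -12  ⇒  p = 12/17.
Player 2's mix must leave Player 1 indifferent between A and B.
  Player 1's expected payoff from A: q·5 + (1−q)·(-7) = 12q - 7
  Player 1's expected payoff from B: q·2 + (1−q)·5 = -3q + 5
  12q - 7 = -3q + 5  ⇒  15q = 12  ⇒  q = 4/5.

p = 12/17, q = 4/5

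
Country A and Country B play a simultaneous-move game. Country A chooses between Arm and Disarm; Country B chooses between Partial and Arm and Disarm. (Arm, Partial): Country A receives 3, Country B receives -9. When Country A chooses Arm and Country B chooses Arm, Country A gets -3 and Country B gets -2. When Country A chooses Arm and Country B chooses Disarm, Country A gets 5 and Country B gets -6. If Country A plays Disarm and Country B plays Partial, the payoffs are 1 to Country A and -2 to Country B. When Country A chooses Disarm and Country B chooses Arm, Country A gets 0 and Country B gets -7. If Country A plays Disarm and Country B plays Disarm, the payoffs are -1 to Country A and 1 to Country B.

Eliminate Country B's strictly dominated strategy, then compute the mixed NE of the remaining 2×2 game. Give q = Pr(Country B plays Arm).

Country B's strategy Partial is strictly dominated by Disarm: -6 > -9 and 1 > -2. Eliminate Partial.
In a mixed equilibrium Country A is indifferent between Arm and Disarm; this condition fixes q.
  Country A's payoff from Arm: q·(-3) + (1−q)·5 = -8q + 5
  Country A's payoff from Disarm: q·0 + (1−q)·(-1) = q - 1
  -8q + 5 = q - 1  ⇒  -9q = -6  ⇒  q = 2/3.

q = 2/3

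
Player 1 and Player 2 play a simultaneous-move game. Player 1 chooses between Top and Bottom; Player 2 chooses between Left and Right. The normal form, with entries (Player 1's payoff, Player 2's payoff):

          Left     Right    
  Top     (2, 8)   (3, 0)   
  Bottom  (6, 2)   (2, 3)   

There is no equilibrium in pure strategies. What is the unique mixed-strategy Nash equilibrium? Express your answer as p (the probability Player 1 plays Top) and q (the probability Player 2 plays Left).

p = 1/9, q = 1/5

Set Player 2's expected payoff from Left equal to that from Right:
  Player 2's expected payoff from Left: p·8 + (1−p)·2 = 6p + 2
  Player 2's expected payoff from Right: p·0 + (1−p)·3 = -3p + 3
  6p + 2 = -3p + 3  ⇒  9p = 1  ⇒  p = 1/9.
Set Player 1's expected payoff from Top equal to that from Bottom:
  Player 1's expected payoff from Top: q·2 + (1−q)·3 = -q + 3
  Player 1's expected payoff from Bottom: q·6 + (1−q)·2 = 4q + 2
  -q + 3 = 4q + 2  ⇒  -5q = -1  ⇒  q = 1/5.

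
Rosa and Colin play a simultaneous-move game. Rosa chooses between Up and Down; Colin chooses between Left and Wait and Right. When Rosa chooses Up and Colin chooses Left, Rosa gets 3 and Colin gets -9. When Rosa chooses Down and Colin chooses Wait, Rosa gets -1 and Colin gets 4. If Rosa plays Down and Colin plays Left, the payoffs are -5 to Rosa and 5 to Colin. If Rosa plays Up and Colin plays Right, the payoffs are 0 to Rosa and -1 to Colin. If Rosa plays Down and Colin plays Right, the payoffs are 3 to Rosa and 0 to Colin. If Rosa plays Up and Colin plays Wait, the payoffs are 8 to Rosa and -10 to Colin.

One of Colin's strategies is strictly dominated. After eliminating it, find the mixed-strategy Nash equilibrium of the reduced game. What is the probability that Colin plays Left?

Colin's strategy Wait is strictly dominated by Left: -9 > -10 and 5 > 4. Eliminate Wait.
Rosa's indifference between Up and Down determines Colin's mixing probability q:
  Rosa's payoff from Up: q·3 + (1−q)·0 = 3q
  Rosa's payoff from Down: q·(-5) + (1−q)·3 = -8q + 3
  3q = -8q + 3  ⇒  11q = 3  ⇒  q = 3/11.

q = 3/11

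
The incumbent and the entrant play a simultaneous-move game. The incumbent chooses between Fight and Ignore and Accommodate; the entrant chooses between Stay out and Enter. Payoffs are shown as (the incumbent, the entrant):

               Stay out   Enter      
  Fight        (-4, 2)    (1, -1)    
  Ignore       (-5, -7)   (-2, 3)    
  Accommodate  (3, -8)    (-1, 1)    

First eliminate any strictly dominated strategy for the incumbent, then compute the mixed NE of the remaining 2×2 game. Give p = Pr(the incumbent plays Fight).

The incumbent's strategy Ignore is strictly dominated by Fight: -4 > -5 and 1 > -2. Eliminate Ignore.
Set the entrant's expected payoff from Stay out equal to that from Enter:
  the entrant's expected payoff from Stay out: p·2 + (1−p)·(-8) = 10p - 8
  the entrant's expected payoff from Enter: p·(-1) + (1−p)·1 = -2p + 1
  10p - 8 = -2p + 1  ⇒  12p = 9  ⇒  p = 3/4.

p = 3/4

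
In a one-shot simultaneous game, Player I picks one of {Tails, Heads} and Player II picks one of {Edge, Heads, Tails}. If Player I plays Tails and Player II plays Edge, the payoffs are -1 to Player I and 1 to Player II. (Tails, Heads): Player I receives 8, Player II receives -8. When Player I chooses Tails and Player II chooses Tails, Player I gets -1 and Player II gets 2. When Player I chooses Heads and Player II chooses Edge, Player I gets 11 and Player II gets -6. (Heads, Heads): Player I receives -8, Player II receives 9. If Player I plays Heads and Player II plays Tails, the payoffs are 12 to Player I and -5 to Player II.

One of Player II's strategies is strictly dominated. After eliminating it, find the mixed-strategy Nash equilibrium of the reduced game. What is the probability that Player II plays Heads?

q = 13/29

Player II's strategy Edge is strictly dominated by Tails: 2 > 1 and -5 > -6. Eliminate Edge.
Player I's indifference between Tails and Heads determines Player II's mixing probability q:
  Player I's expected payoff from Tails: q·8 + (1−q)·(-1) = 9q - 1
  Player I's expected payoff from Heads: q·(-8) + (1−q)·12 = -20q + 12
  9q - 1 = -20q + 12  ⇒  29q = 13  ⇒  q = 13/29.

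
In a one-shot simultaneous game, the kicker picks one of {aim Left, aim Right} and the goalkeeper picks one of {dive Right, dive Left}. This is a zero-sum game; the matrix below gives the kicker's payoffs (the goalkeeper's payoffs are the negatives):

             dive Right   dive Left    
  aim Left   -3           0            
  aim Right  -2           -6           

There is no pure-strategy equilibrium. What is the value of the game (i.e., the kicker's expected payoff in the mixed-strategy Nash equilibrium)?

v = -18/7

For the kicker to be willing to mix, the kicker must be indifferent between aim Left and aim Right, which pins down the goalkeeper's mix.
  the kicker's payoff from aim Left: q·(-3) + (1−q)·0 = -3q
  the kicker's payoff from aim Right: q·(-2) + (1−q)·(-6) = 4q - 6
  -3q = 4q - 6  ⇒  -7q = -6  ⇒  q = 6/7.
The value is the kicker's expected payoff against this mix (using aim Left): (6/7)·(-3) + (1/7)·0 = -18/7.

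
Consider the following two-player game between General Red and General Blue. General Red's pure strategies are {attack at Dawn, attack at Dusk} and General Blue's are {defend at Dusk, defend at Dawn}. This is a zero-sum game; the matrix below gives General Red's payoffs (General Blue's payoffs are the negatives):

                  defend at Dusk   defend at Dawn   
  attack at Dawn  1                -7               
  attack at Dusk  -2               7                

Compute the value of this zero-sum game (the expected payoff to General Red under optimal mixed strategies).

Set General Red's expected payoff from attack at Dawn equal to that from attack at Dusk:
  General Red's expected payoff from attack at Dawn: q·1 + (1−q)·(-7) = 8q - 7
  General Red's expected payoff from attack at Dusk: q·(-2) + (1−q)·7 = -9q + 7
  8q - 7 = -9q + 7  ⇒  17q = 14  ⇒  q = 14/17.
The value is General Red's expected payoff against this mix (using attack at Dawn): (14/17)·1 + (3/17)·(-7) = -7/17.

v = -7/17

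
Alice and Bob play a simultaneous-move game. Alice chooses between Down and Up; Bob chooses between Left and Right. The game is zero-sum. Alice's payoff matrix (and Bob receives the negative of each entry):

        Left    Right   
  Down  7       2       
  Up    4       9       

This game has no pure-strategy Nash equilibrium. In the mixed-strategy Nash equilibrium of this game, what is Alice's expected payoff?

Alice's indifference between Down and Up determines Bob's mixing probability q:
  Alice's payoff to Down: q·7 + (1−q)·2 = 5q + 2
  Alice's payoff to Up: q·4 + (1−q)·9 = -5q + 9
  5q + 2 = -5q + 9  ⇒  10q = 7  ⇒  q = 7/10.
At equilibrium Alice is indifferent across rows, so Alice's payoff equals the payoff from Down: (7/10)·7 + (3/10)·2 = 11/2.

11/2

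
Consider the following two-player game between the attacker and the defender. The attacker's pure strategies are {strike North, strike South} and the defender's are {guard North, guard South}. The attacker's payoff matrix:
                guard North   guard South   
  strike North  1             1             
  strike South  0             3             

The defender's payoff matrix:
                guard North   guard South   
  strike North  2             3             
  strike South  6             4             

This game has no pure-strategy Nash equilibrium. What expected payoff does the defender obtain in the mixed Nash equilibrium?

10/3

The defender's indifference between guard North and guard South determines the attacker's mixing probability p:
  the defender's expected payoff from guard North: p·2 + (1−p)·6 = -4p + 6
  the defender's expected payoff from guard South: p·3 + (1−p)·4 = -p + 4
  -4p + 6 = -p + 4  ⇒  -3p = -2  ⇒  p = 2/3.
At equilibrium the defender is indifferent across columns, so the defender's payoff equals the payoff from guard North: (2/3)·2 + (1/3)·6 = 10/3.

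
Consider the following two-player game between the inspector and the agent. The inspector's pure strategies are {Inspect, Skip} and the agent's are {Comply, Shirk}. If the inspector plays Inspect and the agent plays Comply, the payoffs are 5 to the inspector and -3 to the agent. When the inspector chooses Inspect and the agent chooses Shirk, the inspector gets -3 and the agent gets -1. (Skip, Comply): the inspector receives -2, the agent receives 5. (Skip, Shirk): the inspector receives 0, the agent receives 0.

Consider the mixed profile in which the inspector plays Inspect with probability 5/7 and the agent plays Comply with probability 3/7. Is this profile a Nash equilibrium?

Given the agent's mix q = 3/7, the inspector's payoff from Inspect is 3/7 but from Skip is -6/7. The inspector strictly prefers Inspect, so the inspector would not mix.
So the proposed profile is not a Nash equilibrium.

No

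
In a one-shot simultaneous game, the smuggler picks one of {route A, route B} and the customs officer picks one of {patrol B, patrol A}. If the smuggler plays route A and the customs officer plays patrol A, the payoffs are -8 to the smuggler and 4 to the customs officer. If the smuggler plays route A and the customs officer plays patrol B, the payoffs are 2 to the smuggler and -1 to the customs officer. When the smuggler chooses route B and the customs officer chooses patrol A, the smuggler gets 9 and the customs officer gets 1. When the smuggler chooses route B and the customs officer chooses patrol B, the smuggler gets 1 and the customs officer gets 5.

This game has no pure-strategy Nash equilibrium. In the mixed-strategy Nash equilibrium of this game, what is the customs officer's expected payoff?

7/3

Set the customs officer's expected payoff from patrol B equal to that from patrol A:
  the customs officer's payoff from patrol B: p·(-1) + (1−p)·5 = -6p + 5
  the customs officer's payoff from patrol A: p·4 + (1−p)·1 = 3p + 1
  -6p + 5 = 3p + 1  ⇒  -9p = -4  ⇒  p = 4/9.
At equilibrium the customs officer is indifferent across columns, so the customs officer's payoff equals the payoff from patrol B: (4/9)·(-1) + (5/9)·5 = 7/3.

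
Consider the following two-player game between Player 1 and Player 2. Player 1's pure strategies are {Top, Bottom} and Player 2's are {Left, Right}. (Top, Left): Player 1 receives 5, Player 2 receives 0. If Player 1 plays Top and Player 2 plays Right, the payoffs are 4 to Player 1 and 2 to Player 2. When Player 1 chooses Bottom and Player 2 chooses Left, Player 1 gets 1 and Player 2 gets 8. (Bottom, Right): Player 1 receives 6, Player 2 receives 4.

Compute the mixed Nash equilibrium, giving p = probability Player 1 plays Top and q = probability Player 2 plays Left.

For Player 2 to be willing to mix, Player 2 must be indifferent between Left and Right, which pins down Player 1's mix.
  Player 2's payoff to Left: p·0 + (1−p)·8 = -8p + 8
  Player 2's payoff to Right: p·2 + (1−p)·4 = -2p + 4
  -8p + 8 = -2p + 4  ⇒  -6p = -4  ⇒  p = 2/3.
In a mixed equilibrium Player 1 is indifferent between Top and Bottom; this condition fixes q.
  Player 1's expected payoff from Top: q·5 + (1−q)·4 = q + 4
  Player 1's expected payoff from Bottom: q·1 + (1−q)·6 = -5q + 6
  q + 4 = -5q + 6  ⇒  6q = 2  ⇒  q = 1/3.

p = 2/3, q = 1/3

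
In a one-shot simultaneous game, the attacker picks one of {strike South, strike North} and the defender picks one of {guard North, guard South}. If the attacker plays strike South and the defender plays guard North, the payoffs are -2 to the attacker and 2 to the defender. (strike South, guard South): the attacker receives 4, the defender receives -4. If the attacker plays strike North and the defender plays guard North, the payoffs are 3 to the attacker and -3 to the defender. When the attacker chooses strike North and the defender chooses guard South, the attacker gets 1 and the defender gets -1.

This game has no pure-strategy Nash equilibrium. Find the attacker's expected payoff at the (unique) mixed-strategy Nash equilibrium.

7/4

The attacker's indifference between strike South and strike North determines the defender's mixing probability q:
  the attacker's payoff to strike South: q·(-2) + (1−q)·4 = -6q + 4
  the attacker's payoff to strike North: q·3 + (1−q)·1 = 2q + 1
  -6q + 4 = 2q + 1  ⇒  -8q = -3  ⇒  q = 3/8.
At equilibrium the attacker is indifferent across rows, so the attacker's payoff equals the payoff from strike South: (3/8)·(-2) + (5/8)·4 = 7/4.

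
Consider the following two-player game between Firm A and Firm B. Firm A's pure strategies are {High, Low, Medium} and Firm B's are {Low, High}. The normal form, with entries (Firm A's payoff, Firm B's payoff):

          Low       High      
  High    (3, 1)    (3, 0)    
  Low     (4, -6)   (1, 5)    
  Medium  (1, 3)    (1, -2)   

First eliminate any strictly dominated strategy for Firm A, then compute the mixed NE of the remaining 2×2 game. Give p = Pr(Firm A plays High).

p = 11/12

Firm A's strategy Medium is strictly dominated by High: 3 > 1 and 3 > 1. Eliminate Medium.
Firm B's indifference between Low and High determines Firm A's mixing probability p:
  Firm B's payoff to Low: p·1 + (1−p)·(-6) = 7p - 6
  Firm B's payoff to High: p·0 + (1−p)·5 = -5p + 5
  7p - 6 = -5p + 5  ⇒  12p = 11  ⇒  p = 11/12.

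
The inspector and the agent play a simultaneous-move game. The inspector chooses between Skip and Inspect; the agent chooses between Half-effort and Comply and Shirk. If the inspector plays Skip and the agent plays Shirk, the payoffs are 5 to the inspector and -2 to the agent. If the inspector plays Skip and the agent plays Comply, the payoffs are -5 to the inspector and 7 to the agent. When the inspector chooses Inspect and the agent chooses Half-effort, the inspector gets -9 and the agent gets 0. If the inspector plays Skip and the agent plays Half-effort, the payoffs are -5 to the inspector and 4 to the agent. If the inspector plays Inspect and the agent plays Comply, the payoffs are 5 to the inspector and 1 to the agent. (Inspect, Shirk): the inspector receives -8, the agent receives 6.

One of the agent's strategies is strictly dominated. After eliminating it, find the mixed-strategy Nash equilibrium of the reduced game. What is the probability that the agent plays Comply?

q = 13/23

The agent's strategy Half-effort is strictly dominated by Comply: 7 > 4 and 1 > 0. Eliminate Half-effort.
Set the inspector's expected payoff from Skip equal to that from Inspect:
  the inspector's payoff from Skip: q·(-5) + (1−q)·5 = -10q + 5
  the inspector's payoff from Inspect: q·5 + (1−q)·(-8) = 13q - 8
  -10q + 5 = 13q - 8  ⇒  -23q = -13  ⇒  q = 13/23.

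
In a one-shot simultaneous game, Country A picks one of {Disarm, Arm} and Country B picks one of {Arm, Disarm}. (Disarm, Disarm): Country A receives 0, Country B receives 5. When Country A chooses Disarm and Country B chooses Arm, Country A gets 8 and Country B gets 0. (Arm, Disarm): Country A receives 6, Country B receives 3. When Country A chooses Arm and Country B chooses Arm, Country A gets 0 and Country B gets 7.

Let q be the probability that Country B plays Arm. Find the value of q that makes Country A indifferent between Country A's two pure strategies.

In a mixed equilibrium Country A is indifferent between Disarm and Arm; this condition fixes q.
  Country A's payoff to Disarm: q·8 + (1−q)·0 = 8q
  Country A's payoff to Arm: q·0 + (1−q)·6 = -6q + 6
  8q = -6q + 6  ⇒  14q = 6  ⇒  q = 3/7.

q = 3/7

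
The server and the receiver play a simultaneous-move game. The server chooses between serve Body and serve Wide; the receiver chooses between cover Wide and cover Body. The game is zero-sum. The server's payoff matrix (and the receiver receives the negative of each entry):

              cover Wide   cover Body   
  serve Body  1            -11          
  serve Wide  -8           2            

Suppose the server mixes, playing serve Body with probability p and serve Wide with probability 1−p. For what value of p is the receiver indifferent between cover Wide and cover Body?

p = 5/11

The receiver's indifference between cover Wide and cover Body determines the server's mixing probability p:
  the receiver's payoff from cover Wide: p·(-1) + (1−p)·8 = -9p + 8
  the receiver's payoff from cover Body: p·11 + (1−p)·(-2) = 13p - 2
  -9p + 8 = 13p - 2  ⇒  -22p = -10  ⇒  p = 5/11.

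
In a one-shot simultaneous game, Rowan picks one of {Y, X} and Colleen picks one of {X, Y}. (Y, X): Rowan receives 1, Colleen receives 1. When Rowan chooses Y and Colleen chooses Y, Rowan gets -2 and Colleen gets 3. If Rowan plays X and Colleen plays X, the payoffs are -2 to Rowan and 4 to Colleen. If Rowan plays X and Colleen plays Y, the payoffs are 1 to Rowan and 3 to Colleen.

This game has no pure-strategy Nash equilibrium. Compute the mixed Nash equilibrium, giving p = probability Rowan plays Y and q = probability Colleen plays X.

p = 1/3, q = 1/2

Rowan's mix must leave Colleen indifferent between X and Y.
  Colleen's payoff to X: p·1 + (1−p)·4 = -3p + 4
  Colleen's payoff to Y: p·3 + (1−p)·3 = 3
  -3p + 4 = 3  ⇒  -3p = -1  ⇒  p = 1/3.
Rowan's indifference between Y and X determines Colleen's mixing probability q:
  Rowan's expected payoff from Y: q·1 + (1−q)·(-2) = 3q - 2
  Rowan's expected payoff from X: q·(-2) + (1−q)·1 = -3q + 1
  3q - 2 = -3q + 1  ⇒  6q = 3  ⇒  q = 1/2.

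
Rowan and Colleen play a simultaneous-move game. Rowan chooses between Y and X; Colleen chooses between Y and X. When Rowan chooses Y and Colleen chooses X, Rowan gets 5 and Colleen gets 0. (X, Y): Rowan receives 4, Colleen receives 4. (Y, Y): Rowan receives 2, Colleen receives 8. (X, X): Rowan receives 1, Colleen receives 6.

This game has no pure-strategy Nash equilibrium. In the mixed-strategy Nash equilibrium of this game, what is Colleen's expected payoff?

24/5

Colleen's indifference between Y and X determines Rowan's mixing probability p:
  Colleen's payoff to Y: p·8 + (1−p)·4 = 4p + 4
  Colleen's payoff to X: p·0 + (1−p)·6 = -6p + 6
  4p + 4 = -6p + 6  ⇒  10p = 2  ⇒  p = 1/5.
At equilibrium Colleen is indifferent across columns, so Colleen's payoff equals the payoff from Y: (1/5)·8 + (4/5)·4 = 24/5.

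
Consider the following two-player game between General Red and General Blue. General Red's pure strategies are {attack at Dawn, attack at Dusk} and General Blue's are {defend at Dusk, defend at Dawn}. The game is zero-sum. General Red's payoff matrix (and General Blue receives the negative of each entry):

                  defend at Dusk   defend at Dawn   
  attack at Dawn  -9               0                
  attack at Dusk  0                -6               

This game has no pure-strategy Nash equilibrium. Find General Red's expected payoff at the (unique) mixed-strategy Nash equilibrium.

General Red's indifference between attack at Dawn and attack at Dusk determines General Blue's mixing probability q:
  General Red's expected payoff from attack at Dawn: q·(-9) + (1−q)·0 = -9q
  General Red's expected payoff from attack at Dusk: q·0 + (1−q)·(-6) = 6q - 6
  -9q = 6q - 6  ⇒  -15q = -6  ⇒  q = 2/5.
At equilibrium General Red is indifferent across rows, so General Red's payoff equals the payoff from attack at Dawn: (2/5)·(-9) + (3/5)·0 = -18/5.

-18/5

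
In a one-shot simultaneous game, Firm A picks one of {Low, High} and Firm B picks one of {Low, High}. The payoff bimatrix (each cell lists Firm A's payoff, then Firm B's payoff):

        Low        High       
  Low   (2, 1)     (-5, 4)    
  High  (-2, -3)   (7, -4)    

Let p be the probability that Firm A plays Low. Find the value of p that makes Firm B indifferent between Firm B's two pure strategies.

p = 1/4

Set Firm B's expected payoff from Low equal to that from High:
  Firm B's payoff to Low: p·1 + (1−p)·(-3) = 4p - 3
  Firm B's payoff to High: p·4 + (1−p)·(-4) = 8p - 4
  4p - 3 = 8p - 4  ⇒  -4p = -1  ⇒  p = 1/4.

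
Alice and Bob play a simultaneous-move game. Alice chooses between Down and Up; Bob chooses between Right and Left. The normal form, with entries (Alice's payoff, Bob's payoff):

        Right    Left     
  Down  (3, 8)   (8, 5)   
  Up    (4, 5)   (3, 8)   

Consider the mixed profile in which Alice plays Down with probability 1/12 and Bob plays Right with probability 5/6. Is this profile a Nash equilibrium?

Given Alice's mix p = 1/12, Bob's payoff from Right is 21/4 but from Left is 31/4. Bob strictly prefers Left, so Bob would not mix.
So the proposed profile is not a Nash equilibrium.

No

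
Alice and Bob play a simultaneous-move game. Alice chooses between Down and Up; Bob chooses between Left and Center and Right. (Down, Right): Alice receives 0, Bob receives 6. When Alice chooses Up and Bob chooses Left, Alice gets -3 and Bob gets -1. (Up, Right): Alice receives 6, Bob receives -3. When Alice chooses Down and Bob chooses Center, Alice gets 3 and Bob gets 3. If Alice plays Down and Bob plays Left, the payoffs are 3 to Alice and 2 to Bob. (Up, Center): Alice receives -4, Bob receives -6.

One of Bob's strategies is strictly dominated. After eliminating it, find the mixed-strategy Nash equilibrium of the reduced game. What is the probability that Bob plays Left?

q = 1/2

Bob's strategy Center is strictly dominated by Right: 6 > 3 and -3 > -6. Eliminate Center.
For Alice to be willing to mix, Alice must be indifferent between Down and Up, which pins down Bob's mix.
  Alice's payoff from Down: q·3 + (1−q)·0 = 3q
  Alice's payoff from Up: q·(-3) + (1−q)·6 = -9q + 6
  3q = -9q + 6  ⇒  12q = 6  ⇒  q = 1/2.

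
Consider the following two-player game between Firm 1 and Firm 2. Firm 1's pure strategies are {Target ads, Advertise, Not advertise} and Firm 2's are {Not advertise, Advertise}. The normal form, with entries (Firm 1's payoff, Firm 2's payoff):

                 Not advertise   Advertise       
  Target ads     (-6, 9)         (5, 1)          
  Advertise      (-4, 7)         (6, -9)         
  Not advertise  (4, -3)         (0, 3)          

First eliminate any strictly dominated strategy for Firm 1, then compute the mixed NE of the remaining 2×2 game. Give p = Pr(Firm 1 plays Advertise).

Firm 1's strategy Target ads is strictly dominated by Advertise: -4 > -6 and 6 > 5. Eliminate Target ads.
Firm 1's mix must leave Firm 2 indifferent between Not advertise and Advertise.
  Firm 2's payoff to Not advertise: p·7 + (1−p)·(-3) = 10p - 3
  Firm 2's payoff to Advertise: p·(-9) + (1−p)·3 = -12p + 3
  10p - 3 = -12p + 3  ⇒  22p = 6  ⇒  p = 3/11.

p = 3/11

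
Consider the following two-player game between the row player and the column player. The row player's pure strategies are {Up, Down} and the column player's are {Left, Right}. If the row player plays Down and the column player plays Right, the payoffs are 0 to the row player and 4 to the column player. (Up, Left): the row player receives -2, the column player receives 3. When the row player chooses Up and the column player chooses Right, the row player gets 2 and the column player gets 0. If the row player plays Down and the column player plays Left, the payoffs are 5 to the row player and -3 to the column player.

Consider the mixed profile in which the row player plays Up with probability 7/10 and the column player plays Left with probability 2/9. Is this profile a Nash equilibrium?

Yes

Check the column player's indifference given the row player's mix p = 7/10:
  payoff from Left = 6/5; payoff from Right = 6/5 — equal.
Check the row player's indifference given the column player's mix q = 2/9:
  payoff from Up = 10/9; payoff from Down = 10/9 — equal.
Both players are indifferent, so neither can profitably deviate.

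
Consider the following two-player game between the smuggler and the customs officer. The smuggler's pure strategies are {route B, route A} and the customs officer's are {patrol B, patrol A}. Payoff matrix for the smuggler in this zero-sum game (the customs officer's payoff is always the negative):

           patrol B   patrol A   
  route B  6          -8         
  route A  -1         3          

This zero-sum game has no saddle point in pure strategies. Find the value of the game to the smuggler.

v = 5/9

The customs officer's mix must leave the smuggler indifferent between route B and route A.
  the smuggler's payoff to route B: q·6 + (1−q)·(-8) = 14q - 8
  the smuggler's payoff to route A: q·(-1) + (1−q)·3 = -4q + 3
  14q - 8 = -4q + 3  ⇒  18q = 11  ⇒  q = 11/18.
The value is the smuggler's expected payoff against this mix (using route B): (11/18)·6 + (7/18)·(-8) = 5/9.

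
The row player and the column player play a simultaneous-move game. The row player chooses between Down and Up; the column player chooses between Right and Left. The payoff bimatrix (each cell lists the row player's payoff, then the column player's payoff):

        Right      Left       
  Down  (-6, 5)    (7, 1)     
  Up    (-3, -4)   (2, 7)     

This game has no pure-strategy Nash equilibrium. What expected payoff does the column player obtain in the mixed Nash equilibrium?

13/5

Set the column player's expected payoff from Right equal to that from Left:
  the column player's payoff from Right: p·5 + (1−p)·(-4) = 9p - 4
  the column player's payoff from Left: p·1 + (1−p)·7 = -6p + 7
  9p - 4 = -6p + 7  ⇒  15p = 11  ⇒  p = 11/15.
At equilibrium the column player is indifferent across columns, so the column player's payoff equals the payoff from Right: (11/15)·5 + (4/15)·(-4) = 13/5.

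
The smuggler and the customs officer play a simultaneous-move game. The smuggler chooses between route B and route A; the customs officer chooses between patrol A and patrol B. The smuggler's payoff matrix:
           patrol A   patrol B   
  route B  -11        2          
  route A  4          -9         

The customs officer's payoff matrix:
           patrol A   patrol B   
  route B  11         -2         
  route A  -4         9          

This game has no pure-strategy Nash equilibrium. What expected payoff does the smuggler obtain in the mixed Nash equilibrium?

-7/2

In a mixed equilibrium the smuggler is indifferent between route B and route A; this condition fixes q.
  the smuggler's payoff to route B: q·(-11) + (1−q)·2 = -13q + 2
  the smuggler's payoff to route A: q·4 + (1−q)·(-9) = 13q - 9
  -13q + 2 = 13q - 9  ⇒  -26q = -11  ⇒  q = 11/26.
At equilibrium the smuggler is indifferent across rows, so the smuggler's payoff equals the payoff from route B: (11/26)·(-11) + (15/26)·2 = -7/2.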